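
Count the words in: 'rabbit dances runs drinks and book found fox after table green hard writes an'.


Counting words by splitting on spaces:
  Word 1: 'rabbit'
  Word 2: 'dances'
  Word 3: 'runs'
  Word 4: 'drinks'
  Word 5: 'and'
  Word 6: 'book'
  Word 7: 'found'
  Word 8: 'fox'
  Word 9: 'after'
  Word 10: 'table'
  Word 11: 'green'
  Word 12: 'hard'
  Word 13: 'writes'
  Word 14: 'an'
Total words: 14

14


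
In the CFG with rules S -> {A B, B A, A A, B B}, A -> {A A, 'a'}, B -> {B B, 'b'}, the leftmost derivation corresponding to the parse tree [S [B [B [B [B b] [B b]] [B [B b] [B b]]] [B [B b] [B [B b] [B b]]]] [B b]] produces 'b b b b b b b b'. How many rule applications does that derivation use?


Every bracketed nonterminal node [X ...] in the tree is produced by exactly one rule application.
Reading the tree off as a leftmost derivation:
  Step 1: S  =>  B B   (applied S -> B B)
  Step 2: B B  =>  B B B   (applied B -> B B)
  Step 3: B B B  =>  B B B B   (applied B -> B B)
  Step 4: B B B B  =>  B B B B B   (applied B -> B B)
  Step 5: B B B B B  =>  b B B B B   (applied B -> b)
  Step 6: b B B B B  =>  b b B B B   (applied B -> b)
  Step 7: b b B B B  =>  b b B B B B   (applied B -> B B)
  Step 8: b b B B B B  =>  b b b B B B   (applied B -> b)
  Step 9: b b b B B B  =>  b b b b B B   (applied B -> b)
  Step 10: b b b b B B  =>  b b b b B B B   (applied B -> B B)
  Step 11: b b b b B B B  =>  b b b b b B B   (applied B -> b)
  Step 12: b b b b b B B  =>  b b b b b B B B   (applied B -> B B)
  Step 13: b b b b b B B B  =>  b b b b b b B B   (applied B -> b)
  Step 14: b b b b b b B B  =>  b b b b b b b B   (applied B -> b)
  Step 15: b b b b b b b B  =>  b b b b b b b b   (applied B -> b)
Final yield: b b b b b b b b
Total rewrite steps: 15

15


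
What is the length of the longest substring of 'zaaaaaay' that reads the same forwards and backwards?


Scanning 'zaaaaaay' for palindromic substrings.
Substring at positions 1-6: 'aaaaaa'.
Check: reverse('aaaaaa') = 'aaaaaa' -> palindrome confirmed.
Neighbouring characters ('z' / 'y') break symmetry, so it cannot extend further.
No longer palindromic substring exists; longest length = 6

6


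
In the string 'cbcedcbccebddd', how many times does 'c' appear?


Scanning 'cbcedcbccebddd' for 'c':
  Position 0: 'c' -> MATCH (count: 1)
  Position 2: 'c' -> MATCH (count: 2)
  Position 5: 'c' -> MATCH (count: 3)
  Position 7: 'c' -> MATCH (count: 4)
  Position 8: 'c' -> MATCH (count: 5)
Total occurrences of 'c': 5

5


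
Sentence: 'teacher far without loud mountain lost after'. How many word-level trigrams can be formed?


Word trigrams from [7] words:
  Trigram 1: (teacher far without)
  Trigram 2: (far without loud)
  Trigram 3: (without loud mountain)
  Trigram 4: (loud mountain lost)
  Trigram 5: (mountain lost after)
Total word trigrams: 7 - 2 = 5

5


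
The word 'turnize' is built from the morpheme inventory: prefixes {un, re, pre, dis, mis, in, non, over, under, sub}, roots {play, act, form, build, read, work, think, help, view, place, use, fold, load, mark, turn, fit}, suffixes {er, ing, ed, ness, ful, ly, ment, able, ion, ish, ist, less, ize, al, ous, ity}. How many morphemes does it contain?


Segmenting 'turnize' against the inventory:
  'turn' -> root (morpheme 1)
  'ize' -> suffix (morpheme 2)
Total morphemes: 2

2


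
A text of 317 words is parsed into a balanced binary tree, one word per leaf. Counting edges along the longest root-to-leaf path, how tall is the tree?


In a balanced binary tree with n leaves the deepest leaf is ceil(log2(n)) edges below the root.
log2(317) = 8.3083
ceil(8.3083) = 9
height (edges) = 9

9


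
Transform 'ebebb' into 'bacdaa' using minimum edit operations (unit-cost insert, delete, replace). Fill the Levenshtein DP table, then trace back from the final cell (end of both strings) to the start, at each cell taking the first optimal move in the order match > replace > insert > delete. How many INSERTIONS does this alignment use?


Edit distance = 6. Backtracking from cell (5, 6) with preference match > replace > insert > delete,
then listing the resulting alignment 'ebebb' -> 'bacdaa' left to right:
  Step 1: insert 'b' [insertion #1]
  Step 2: replace e->a
  Step 3: replace b->c
  Step 4: replace e->d
  Step 5: replace b->a
  Step 6: replace b->a
Total insertions: 1

1


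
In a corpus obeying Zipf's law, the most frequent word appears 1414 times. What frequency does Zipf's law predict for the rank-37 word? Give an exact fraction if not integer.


Zipf's law: freq(rank) = f1 / rank
f1 = 1414, rank = 37
freq = 1414 / 37
GCD(1414, 37) = 1
Simplified: 1414/37

1414/37


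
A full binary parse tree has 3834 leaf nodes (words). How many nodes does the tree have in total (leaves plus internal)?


Leaf nodes (terminals): 3834
Internal nodes = n - 1 = 3834 - 1 = 3833
Total = leaves + internal = 3834 + 3833 = 7667

7667


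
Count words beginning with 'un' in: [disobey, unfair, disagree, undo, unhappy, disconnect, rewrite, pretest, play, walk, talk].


Checking each word for prefix 'un':
  'disobey' -> no (count: 0)
  'unfair' -> YES, starts with 'un' (count: 1)
  'disagree' -> no (count: 1)
  'undo' -> YES, starts with 'un' (count: 2)
  'unhappy' -> YES, starts with 'un' (count: 3)
  'disconnect' -> no (count: 3)
  'rewrite' -> no (count: 3)
  'pretest' -> no (count: 3)
  'play' -> no (count: 3)
  'walk' -> no (count: 3)
  'talk' -> no (count: 3)
Total with prefix 'un': 3

3


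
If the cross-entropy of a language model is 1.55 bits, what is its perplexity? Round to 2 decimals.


Perplexity formula: PP = 2^H
H = 1.55
PP = 2^1.55
Decompose: 2^1.55 = 2^1 * 2^0.55
2^1 = 2, 2^0.55 ~ 1.4640857
PP ~ 2 * 1.4640857 = 2.9281714
Rounded to 2 decimals: 2.93

2.93


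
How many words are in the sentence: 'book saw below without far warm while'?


Counting words by splitting on spaces:
  Word 1: 'book'
  Word 2: 'saw'
  Word 3: 'below'
  Word 4: 'without'
  Word 5: 'far'
  Word 6: 'warm'
  Word 7: 'while'
Total words: 7

7


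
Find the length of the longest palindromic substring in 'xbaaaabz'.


Scanning 'xbaaaabz' for palindromic substrings.
Substring at positions 1-6: 'baaaab'.
Check: reverse('baaaab') = 'baaaab' -> palindrome confirmed.
Neighbouring characters ('x' / 'z') break symmetry, so it cannot extend further.
No longer palindromic substring exists; longest length = 6

6


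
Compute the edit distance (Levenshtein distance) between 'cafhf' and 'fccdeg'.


Building DP table for s1='cafhf' (len 5) and s2='fccdeg' (len 6):
       f  c  c  d  e  g
    0  1  2  3  4  5  6
  c 1  1  1  2  3  4  5
  a 2  2  2  2  3  4  5
  f 3  2  3  3  3  4  5
  h 4  3  3  4  4  4  5
  f 5  4  4  4  5  5  5
Edit distance = dp[5][6] = 5

5


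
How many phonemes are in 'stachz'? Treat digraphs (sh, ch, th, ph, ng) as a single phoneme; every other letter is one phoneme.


Parsing 'stachz' greedily, digraphs first:
  's' -> consonant phoneme (phonemes so far: 1)
  't' -> consonant phoneme (phonemes so far: 2)
  'a' -> vowel phoneme (phonemes so far: 3)
  'ch' -> digraph (1 consonant phoneme) (phonemes so far: 4)
  'z' -> consonant phoneme (phonemes so far: 5)
Total phonemes: 5

5


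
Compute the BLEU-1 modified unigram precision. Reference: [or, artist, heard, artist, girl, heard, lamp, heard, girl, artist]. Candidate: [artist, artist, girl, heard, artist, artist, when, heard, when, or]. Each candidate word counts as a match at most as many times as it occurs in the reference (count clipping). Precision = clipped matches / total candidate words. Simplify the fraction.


Reference word counts: {'artist': 3, 'girl': 2, 'heard': 3, 'lamp': 1, 'or': 1}
Checking each candidate word (with clipping):
  'artist' -> in reference (ref count 3, used 1/3) -> match (matches: 1)
  'artist' -> in reference (ref count 3, used 2/3) -> match (matches: 2)
  'girl' -> in reference (ref count 2, used 1/2) -> match (matches: 3)
  'heard' -> in reference (ref count 3, used 1/3) -> match (matches: 4)
  'artist' -> in reference (ref count 3, used 3/3) -> match (matches: 5)
  'artist' -> ref count 3 already used up (3/3) -> clipped, no match (matches: 5)
  'when' -> not in reference -> no match (matches: 5)
  'heard' -> in reference (ref count 3, used 2/3) -> match (matches: 6)
  'when' -> not in reference -> no match (matches: 6)
  'or' -> in reference (ref count 1, used 1/1) -> match (matches: 7)
Clipped matches: 7, Candidate length: 10
Precision = 7/10

7/10


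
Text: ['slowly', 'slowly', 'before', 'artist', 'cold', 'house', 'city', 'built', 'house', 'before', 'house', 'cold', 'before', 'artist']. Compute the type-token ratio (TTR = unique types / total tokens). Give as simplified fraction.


Tokens: 14
Unique types: ('artist', 'before', 'built', 'city', 'cold', 'house', 'slowly') = 7
TTR = 7/14
Simplify: divide both by 7 -> 1/2
TTR = 1/2

1/2


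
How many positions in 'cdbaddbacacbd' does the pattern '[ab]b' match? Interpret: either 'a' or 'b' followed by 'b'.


Pattern: [ab]b means either 'a' or 'b' followed by 'b'.
Scanning 'cdbaddbacacbd' position-by-position:
  Pos 0: window 'cd' -> no
  Pos 1: window 'db' -> no
  Pos 2: window 'ba' -> no
  Pos 3: window 'ad' -> no
  Pos 4: window 'dd' -> no
  Pos 5: window 'db' -> no
  Pos 6: window 'ba' -> no
  Pos 7: window 'ac' -> no
  Pos 8: window 'ca' -> no
  Pos 9: window 'ac' -> no
  Pos 10: window 'cb' -> no
  Pos 11: window 'bd' -> no
  Pos 12: window 'd' -> no
Total matches: 0

0


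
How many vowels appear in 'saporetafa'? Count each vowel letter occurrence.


Scanning each character of 'saporetafa':
  Position 1: 's' -> consonant (running count: 0)
  Position 2: 'a' -> vowel (running count: 1)
  Position 3: 'p' -> consonant (running count: 1)
  Position 4: 'o' -> vowel (running count: 2)
  Position 5: 'r' -> consonant (running count: 2)
  Position 6: 'e' -> vowel (running count: 3)
  Position 7: 't' -> consonant (running count: 3)
  Position 8: 'a' -> vowel (running count: 4)
  Position 9: 'f' -> consonant (running count: 4)
  Position 10: 'a' -> vowel (running count: 5)
Total vowels: 5

5


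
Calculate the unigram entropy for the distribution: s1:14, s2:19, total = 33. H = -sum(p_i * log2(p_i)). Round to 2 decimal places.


Computing entropy H = -sum(p_i * log2(p_i)):
  s1: p = 14/33 = 0.4242, -p*log2(p) = 0.5248
  s2: p = 19/33 = 0.5758, -p*log2(p) = 0.4586
H = sum of terms = 0.9834
Rounded to 2 decimals: 0.98

0.98


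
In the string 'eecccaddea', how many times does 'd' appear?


Scanning 'eecccaddea' for 'd':
  Position 6: 'd' -> MATCH (count: 1)
  Position 7: 'd' -> MATCH (count: 2)
Total occurrences of 'd': 2

2


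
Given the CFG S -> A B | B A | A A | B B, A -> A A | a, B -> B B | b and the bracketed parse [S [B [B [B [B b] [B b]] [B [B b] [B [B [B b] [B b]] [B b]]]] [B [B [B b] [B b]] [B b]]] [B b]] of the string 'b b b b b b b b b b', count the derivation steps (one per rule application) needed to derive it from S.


Every bracketed nonterminal node [X ...] in the tree is produced by exactly one rule application.
Reading the tree off as a leftmost derivation:
  Step 1: S  =>  B B   (applied S -> B B)
  Step 2: B B  =>  B B B   (applied B -> B B)
  Step 3: B B B  =>  B B B B   (applied B -> B B)
  Step 4: B B B B  =>  B B B B B   (applied B -> B B)
  Step 5: B B B B B  =>  b B B B B   (applied B -> b)
  Step 6: b B B B B  =>  b b B B B   (applied B -> b)
  Step 7: b b B B B  =>  b b B B B B   (applied B -> B B)
  Step 8: b b B B B B  =>  b b b B B B   (applied B -> b)
  Step 9: b b b B B B  =>  b b b B B B B   (applied B -> B B)
  Step 10: b b b B B B B  =>  b b b B B B B B   (applied B -> B B)
  Step 11: b b b B B B B B  =>  b b b b B B B B   (applied B -> b)
  Step 12: b b b b B B B B  =>  b b b b b B B B   (applied B -> b)
  Step 13: b b b b b B B B  =>  b b b b b b B B   (applied B -> b)
  Step 14: b b b b b b B B  =>  b b b b b b B B B   (applied B -> B B)
  Step 15: b b b b b b B B B  =>  b b b b b b B B B B   (applied B -> B B)
  Step 16: b b b b b b B B B B  =>  b b b b b b b B B B   (applied B -> b)
  Step 17: b b b b b b b B B B  =>  b b b b b b b b B B   (applied B -> b)
  Step 18: b b b b b b b b B B  =>  b b b b b b b b b B   (applied B -> b)
  Step 19: b b b b b b b b b B  =>  b b b b b b b b b b   (applied B -> b)
Final yield: b b b b b b b b b b
Total rewrite steps: 19

19


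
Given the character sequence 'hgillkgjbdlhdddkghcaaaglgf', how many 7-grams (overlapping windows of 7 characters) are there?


String 'hgillkgjbdlhdddkghcaaaglgf' has length L = 26.
Number of overlapping n-grams = L - n + 1
Substituting: 26 - 7 + 1 = 20

20


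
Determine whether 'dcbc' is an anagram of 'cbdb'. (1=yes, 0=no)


Sort characters of 'dcbc': 'bccd'
Sort characters of 'cbdb': 'bbcd'
Sorted forms differ -> they are NOT anagrams
Result: 0

0


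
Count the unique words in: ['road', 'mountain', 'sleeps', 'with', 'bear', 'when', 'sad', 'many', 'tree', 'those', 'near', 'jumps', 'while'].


Listing all tokens and tracking unique types:
  Token 1: 'road' -> NEW (unique so far: 1)
  Token 2: 'mountain' -> NEW (unique so far: 2)
  Token 3: 'sleeps' -> NEW (unique so far: 3)
  Token 4: 'with' -> NEW (unique so far: 4)
  Token 5: 'bear' -> NEW (unique so far: 5)
  Token 6: 'when' -> NEW (unique so far: 6)
  Token 7: 'sad' -> NEW (unique so far: 7)
  Token 8: 'many' -> NEW (unique so far: 8)
  Token 9: 'tree' -> NEW (unique so far: 9)
  Token 10: 'those' -> NEW (unique so far: 10)
  Token 11: 'near' -> NEW (unique so far: 11)
  Token 12: 'jumps' -> NEW (unique so far: 12)
  Token 13: 'while' -> NEW (unique so far: 13)
Unique types: ('bear', 'jumps', 'many', 'mountain', 'near', 'road', 'sad', 'sleeps', 'those', 'tree', 'when', 'while', 'with')
Vocabulary size: 13

13


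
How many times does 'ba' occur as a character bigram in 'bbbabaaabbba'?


Scanning 'bbbabaaabbba' for bigram 'ba':
  Position 0: 'bb' -> no
  Position 1: 'bb' -> no
  Position 2: 'ba' -> MATCH
  Position 3: 'ab' -> no
  Position 4: 'ba' -> MATCH
  Position 5: 'aa' -> no
  Position 6: 'aa' -> no
  Position 7: 'ab' -> no
  Position 8: 'bb' -> no
  Position 9: 'bb' -> no
  Position 10: 'ba' -> MATCH
Total matches: 3

3


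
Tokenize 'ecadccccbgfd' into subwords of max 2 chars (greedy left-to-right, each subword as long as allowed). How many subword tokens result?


'ecadccccbgfd' has 12 characters.
Chunking with max size 2:
  Chunk 1: 'ec' (positions 0-1)
  Chunk 2: 'ad' (positions 2-3)
  Chunk 3: 'cc' (positions 4-5)
  Chunk 4: 'cc' (positions 6-7)
  Chunk 5: 'bg' (positions 8-9)
  Chunk 6: 'fd' (positions 10-11)
Total chunks: ceil(12 / 2) = 6

6


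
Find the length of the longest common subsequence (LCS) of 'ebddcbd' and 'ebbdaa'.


DP table for LCS of 'ebddcbd' and 'ebbdaa':
       e  b  b  d  a  a
    0  0  0  0  0  0  0
  e 0  1  1  1  1  1  1
  b 0  1  2  2  2  2  2
  d 0  1  2  2  3  3  3
  d 0  1  2  2  3  3  3
  c 0  1  2  2  3  3  3
  b 0  1  2  3  3  3  3
  d 0  1  2  3  4  4  4
LCS: 'ebbd'
LCS length = 4

4


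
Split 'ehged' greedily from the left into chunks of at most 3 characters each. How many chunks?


'ehged' has 5 characters.
Chunking with max size 3:
  Chunk 1: 'ehg' (positions 0-2)
  Chunk 2: 'ed' (positions 3-4)
Total chunks: ceil(5 / 3) = 2

2


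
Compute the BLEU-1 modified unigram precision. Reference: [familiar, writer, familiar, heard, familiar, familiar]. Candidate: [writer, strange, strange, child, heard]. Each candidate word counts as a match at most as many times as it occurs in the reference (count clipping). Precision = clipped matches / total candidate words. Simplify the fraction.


Reference word counts: {'familiar': 4, 'heard': 1, 'writer': 1}
Checking each candidate word (with clipping):
  'writer' -> in reference (ref count 1, used 1/1) -> match (matches: 1)
  'strange' -> not in reference -> no match (matches: 1)
  'strange' -> not in reference -> no match (matches: 1)
  'child' -> not in reference -> no match (matches: 1)
  'heard' -> in reference (ref count 1, used 1/1) -> match (matches: 2)
Clipped matches: 2, Candidate length: 5
Precision = 2/5

2/5


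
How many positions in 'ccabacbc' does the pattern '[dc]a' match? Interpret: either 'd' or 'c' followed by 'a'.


Pattern: [dc]a means either 'd' or 'c' followed by 'a'.
Scanning 'ccabacbc' position-by-position:
  Pos 0: window 'cc' -> no
  Pos 1: window 'ca' -> MATCH
  Pos 2: window 'ab' -> no
  Pos 3: window 'ba' -> no
  Pos 4: window 'ac' -> no
  Pos 5: window 'cb' -> no
  Pos 6: window 'bc' -> no
  Pos 7: window 'c' -> no
Total matches: 1

1


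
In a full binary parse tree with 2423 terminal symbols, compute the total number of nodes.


Leaf nodes (terminals): 2423
Internal nodes = n - 1 = 2423 - 1 = 2422
Total = leaves + internal = 2423 + 2422 = 4845

4845


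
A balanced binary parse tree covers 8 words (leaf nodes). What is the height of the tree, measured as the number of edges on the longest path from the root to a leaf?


In a balanced binary tree with n leaves the deepest leaf is ceil(log2(n)) edges below the root.
log2(8) = 3.0000
ceil(3.0000) = 3
height (edges) = 3

3


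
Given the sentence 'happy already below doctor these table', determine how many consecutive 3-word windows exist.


Word trigrams from [6] words:
  Trigram 1: (happy already below)
  Trigram 2: (already below doctor)
  Trigram 3: (below doctor these)
  Trigram 4: (doctor these table)
Total word trigrams: 6 - 2 = 4

4


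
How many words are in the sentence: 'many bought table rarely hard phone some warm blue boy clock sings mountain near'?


Counting words by splitting on spaces:
  Word 1: 'many'
  Word 2: 'bought'
  Word 3: 'table'
  Word 4: 'rarely'
  Word 5: 'hard'
  Word 6: 'phone'
  Word 7: 'some'
  Word 8: 'warm'
  Word 9: 'blue'
  Word 10: 'boy'
  Word 11: 'clock'
  Word 12: 'sings'
  Word 13: 'mountain'
  Word 14: 'near'
Total words: 14

14


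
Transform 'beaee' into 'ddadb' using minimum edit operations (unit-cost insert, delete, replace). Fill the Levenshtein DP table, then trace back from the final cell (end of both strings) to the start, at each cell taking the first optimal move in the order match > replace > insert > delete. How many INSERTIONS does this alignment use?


Edit distance = 4. Backtracking from cell (5, 5) with preference match > replace > insert > delete,
then listing the resulting alignment 'beaee' -> 'ddadb' left to right:
  Step 1: replace b->d
  Step 2: replace e->d
  Step 3: keep 'a'
  Step 4: replace e->d
  Step 5: replace e->b
Total insertions: 0

0


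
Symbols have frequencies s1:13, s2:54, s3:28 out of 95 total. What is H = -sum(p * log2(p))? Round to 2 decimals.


Computing entropy H = -sum(p_i * log2(p_i)):
  s1: p = 13/95 = 0.1368, -p*log2(p) = 0.3927
  s2: p = 54/95 = 0.5684, -p*log2(p) = 0.4632
  s3: p = 28/95 = 0.2947, -p*log2(p) = 0.5195
H = sum of terms = 1.3754
Rounded to 2 decimals: 1.38

1.38


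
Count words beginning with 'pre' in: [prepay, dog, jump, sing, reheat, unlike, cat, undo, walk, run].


Checking each word for prefix 'pre':
  'prepay' -> YES, starts with 'pre' (count: 1)
  'dog' -> no (count: 1)
  'jump' -> no (count: 1)
  'sing' -> no (count: 1)
  'reheat' -> no (count: 1)
  'unlike' -> no (count: 1)
  'cat' -> no (count: 1)
  'undo' -> no (count: 1)
  'walk' -> no (count: 1)
  'run' -> no (count: 1)
Total with prefix 'pre': 1

1


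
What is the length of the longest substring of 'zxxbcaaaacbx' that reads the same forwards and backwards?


Scanning 'zxxbcaaaacbx' for palindromic substrings.
Substring at positions 2-11: 'xbcaaaacbx'.
Check: reverse('xbcaaaacbx') = 'xbcaaaacbx' -> palindrome confirmed.
Neighbouring characters ('x' / '-') break symmetry, so it cannot extend further.
No longer palindromic substring exists; longest length = 10

10


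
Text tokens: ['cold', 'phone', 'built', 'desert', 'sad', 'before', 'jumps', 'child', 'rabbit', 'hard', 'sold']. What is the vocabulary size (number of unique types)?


Listing all tokens and tracking unique types:
  Token 1: 'cold' -> NEW (unique so far: 1)
  Token 2: 'phone' -> NEW (unique so far: 2)
  Token 3: 'built' -> NEW (unique so far: 3)
  Token 4: 'desert' -> NEW (unique so far: 4)
  Token 5: 'sad' -> NEW (unique so far: 5)
  Token 6: 'before' -> NEW (unique so far: 6)
  Token 7: 'jumps' -> NEW (unique so far: 7)
  Token 8: 'child' -> NEW (unique so far: 8)
  Token 9: 'rabbit' -> NEW (unique so far: 9)
  Token 10: 'hard' -> NEW (unique so far: 10)
  Token 11: 'sold' -> NEW (unique so far: 11)
Unique types: ('before', 'built', 'child', 'cold', 'desert', 'hard', 'jumps', 'phone', 'rabbit', 'sad', 'sold')
Vocabulary size: 11

11


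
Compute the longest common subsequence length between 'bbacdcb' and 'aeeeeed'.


DP table for LCS of 'bbacdcb' and 'aeeeeed':
       a  e  e  e  e  e  d
    0  0  0  0  0  0  0  0
  b 0  0  0  0  0  0  0  0
  b 0  0  0  0  0  0  0  0
  a 0  1  1  1  1  1  1  1
  c 0  1  1  1  1  1  1  1
  d 0  1  1  1  1  1  1  2
  c 0  1  1  1  1  1  1  2
  b 0  1  1  1  1  1  1  2
LCS: 'ad'
LCS length = 2

2


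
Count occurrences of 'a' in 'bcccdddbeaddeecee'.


Scanning 'bcccdddbeaddeecee' for 'a':
  Position 9: 'a' -> MATCH (count: 1)
Total occurrences of 'a': 1

1


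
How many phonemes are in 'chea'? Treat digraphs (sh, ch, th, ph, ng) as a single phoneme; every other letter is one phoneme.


Parsing 'chea' greedily, digraphs first:
  'ch' -> digraph (1 consonant phoneme) (phonemes so far: 1)
  'e' -> vowel phoneme (phonemes so far: 2)
  'a' -> vowel phoneme (phonemes so far: 3)
Total phonemes: 3

3


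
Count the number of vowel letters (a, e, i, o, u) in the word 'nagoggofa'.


Scanning each character of 'nagoggofa':
  Position 1: 'n' -> consonant (running count: 0)
  Position 2: 'a' -> vowel (running count: 1)
  Position 3: 'g' -> consonant (running count: 1)
  Position 4: 'o' -> vowel (running count: 2)
  Position 5: 'g' -> consonant (running count: 2)
  Position 6: 'g' -> consonant (running count: 2)
  Position 7: 'o' -> vowel (running count: 3)
  Position 8: 'f' -> consonant (running count: 3)
  Position 9: 'a' -> vowel (running count: 4)
Total vowels: 4

4


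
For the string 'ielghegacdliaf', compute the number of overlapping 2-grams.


String 'ielghegacdliaf' has length L = 14.
Number of overlapping n-grams = L - n + 1
Substituting: 14 - 2 + 1 = 13

13


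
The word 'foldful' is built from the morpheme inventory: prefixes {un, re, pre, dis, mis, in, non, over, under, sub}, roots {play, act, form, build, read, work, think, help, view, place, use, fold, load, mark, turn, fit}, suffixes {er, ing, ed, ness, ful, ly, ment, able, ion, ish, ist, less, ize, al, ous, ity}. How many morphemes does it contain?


Segmenting 'foldful' against the inventory:
  'fold' -> root (morpheme 1)
  'ful' -> suffix (morpheme 2)
Total morphemes: 2

2


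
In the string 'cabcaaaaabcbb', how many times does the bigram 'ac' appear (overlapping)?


Scanning 'cabcaaaaabcbb' for bigram 'ac':
  Position 0: 'ca' -> no
  Position 1: 'ab' -> no
  Position 2: 'bc' -> no
  Position 3: 'ca' -> no
  Position 4: 'aa' -> no
  Position 5: 'aa' -> no
  Position 6: 'aa' -> no
  Position 7: 'aa' -> no
  Position 8: 'ab' -> no
  Position 9: 'bc' -> no
  Position 10: 'cb' -> no
  Position 11: 'bb' -> no
Total matches: 0

0


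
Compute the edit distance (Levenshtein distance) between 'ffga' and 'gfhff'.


Building DP table for s1='ffga' (len 4) and s2='gfhff' (len 5):
       g  f  h  f  f
    0  1  2  3  4  5
  f 1  1  1  2  3  4
  f 2  2  1  2  2  3
  g 3  2  2  2  3  3
  a 4  3  3  3  3  4
Edit distance = dp[4][5] = 4

4


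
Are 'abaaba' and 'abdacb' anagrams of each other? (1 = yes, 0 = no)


Sort characters of 'abaaba': 'aaaabb'
Sort characters of 'abdacb': 'aabbcd'
Sorted forms differ -> they are NOT anagrams
Result: 0

0


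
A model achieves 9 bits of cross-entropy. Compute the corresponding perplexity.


Perplexity formula: PP = 2^H
H = 9
PP = 2^9
PP = 2^9 = 512

512


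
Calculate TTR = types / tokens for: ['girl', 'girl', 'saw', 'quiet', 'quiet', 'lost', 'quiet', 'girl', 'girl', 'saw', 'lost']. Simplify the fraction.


Tokens: 11
Unique types: ('girl', 'lost', 'quiet', 'saw') = 4
TTR = 4/11
Already in lowest terms.

4/11


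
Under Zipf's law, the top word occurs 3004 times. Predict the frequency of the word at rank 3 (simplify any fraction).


Zipf's law: freq(rank) = f1 / rank
f1 = 3004, rank = 3
freq = 3004 / 3
GCD(3004, 3) = 1
Simplified: 3004/3

3004/3


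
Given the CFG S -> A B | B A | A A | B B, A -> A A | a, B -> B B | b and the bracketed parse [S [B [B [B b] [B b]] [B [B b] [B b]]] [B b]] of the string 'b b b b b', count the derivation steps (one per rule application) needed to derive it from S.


Every bracketed nonterminal node [X ...] in the tree is produced by exactly one rule application.
Reading the tree off as a leftmost derivation:
  Step 1: S  =>  B B   (applied S -> B B)
  Step 2: B B  =>  B B B   (applied B -> B B)
  Step 3: B B B  =>  B B B B   (applied B -> B B)
  Step 4: B B B B  =>  b B B B   (applied B -> b)
  Step 5: b B B B  =>  b b B B   (applied B -> b)
  Step 6: b b B B  =>  b b B B B   (applied B -> B B)
  Step 7: b b B B B  =>  b b b B B   (applied B -> b)
  Step 8: b b b B B  =>  b b b b B   (applied B -> b)
  Step 9: b b b b B  =>  b b b b b   (applied B -> b)
Final yield: b b b b b
Total rewrite steps: 9

9


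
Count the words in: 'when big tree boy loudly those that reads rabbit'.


Counting words by splitting on spaces:
  Word 1: 'when'
  Word 2: 'big'
  Word 3: 'tree'
  Word 4: 'boy'
  Word 5: 'loudly'
  Word 6: 'those'
  Word 7: 'that'
  Word 8: 'reads'
  Word 9: 'rabbit'
Total words: 9

9


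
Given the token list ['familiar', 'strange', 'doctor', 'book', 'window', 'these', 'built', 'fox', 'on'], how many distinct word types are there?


Listing all tokens and tracking unique types:
  Token 1: 'familiar' -> NEW (unique so far: 1)
  Token 2: 'strange' -> NEW (unique so far: 2)
  Token 3: 'doctor' -> NEW (unique so far: 3)
  Token 4: 'book' -> NEW (unique so far: 4)
  Token 5: 'window' -> NEW (unique so far: 5)
  Token 6: 'these' -> NEW (unique so far: 6)
  Token 7: 'built' -> NEW (unique so far: 7)
  Token 8: 'fox' -> NEW (unique so far: 8)
  Token 9: 'on' -> NEW (unique so far: 9)
Unique types: ('book', 'built', 'doctor', 'familiar', 'fox', 'on', 'strange', 'these', 'window')
Vocabulary size: 9

9


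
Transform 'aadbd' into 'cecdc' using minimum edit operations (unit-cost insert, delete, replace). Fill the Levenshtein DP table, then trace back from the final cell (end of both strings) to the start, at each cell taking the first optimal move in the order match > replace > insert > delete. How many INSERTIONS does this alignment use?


Edit distance = 5. Backtracking from cell (5, 5) with preference match > replace > insert > delete,
then listing the resulting alignment 'aadbd' -> 'cecdc' left to right:
  Step 1: replace a->c
  Step 2: replace a->e
  Step 3: replace d->c
  Step 4: replace b->d
  Step 5: replace d->c
Total insertions: 0

0


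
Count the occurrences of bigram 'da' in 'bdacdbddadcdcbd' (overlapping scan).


Scanning 'bdacdbddadcdcbd' for bigram 'da':
  Position 0: 'bd' -> no
  Position 1: 'da' -> MATCH
  Position 2: 'ac' -> no
  Position 3: 'cd' -> no
  Position 4: 'db' -> no
  Position 5: 'bd' -> no
  Position 6: 'dd' -> no
  Position 7: 'da' -> MATCH
  Position 8: 'ad' -> no
  Position 9: 'dc' -> no
  Position 10: 'cd' -> no
  Position 11: 'dc' -> no
  Position 12: 'cb' -> no
  Position 13: 'bd' -> no
Total matches: 2

2


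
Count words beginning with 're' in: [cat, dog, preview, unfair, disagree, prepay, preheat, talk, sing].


Checking each word for prefix 're':
  'cat' -> no (count: 0)
  'dog' -> no (count: 0)
  'preview' -> no (count: 0)
  'unfair' -> no (count: 0)
  'disagree' -> no (count: 0)
  'prepay' -> no (count: 0)
  'preheat' -> no (count: 0)
  'talk' -> no (count: 0)
  'sing' -> no (count: 0)
Total with prefix 're': 0

0


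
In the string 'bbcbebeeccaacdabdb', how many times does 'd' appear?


Scanning 'bbcbebeeccaacdabdb' for 'd':
  Position 13: 'd' -> MATCH (count: 1)
  Position 16: 'd' -> MATCH (count: 2)
Total occurrences of 'd': 2

2


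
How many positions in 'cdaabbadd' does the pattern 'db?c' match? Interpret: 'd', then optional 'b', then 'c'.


Pattern: db?c means 'd', then optional 'b', then 'c'.
Scanning 'cdaabbadd' position-by-position:
  Pos 0: window 'cda' -> no
  Pos 1: window 'daa' -> no
  Pos 2: window 'aab' -> no
  Pos 3: window 'abb' -> no
  Pos 4: window 'bba' -> no
  Pos 5: window 'bad' -> no
  Pos 6: window 'add' -> no
  Pos 7: window 'dd' -> no
  Pos 8: window 'd' -> no
Total matches: 0

0


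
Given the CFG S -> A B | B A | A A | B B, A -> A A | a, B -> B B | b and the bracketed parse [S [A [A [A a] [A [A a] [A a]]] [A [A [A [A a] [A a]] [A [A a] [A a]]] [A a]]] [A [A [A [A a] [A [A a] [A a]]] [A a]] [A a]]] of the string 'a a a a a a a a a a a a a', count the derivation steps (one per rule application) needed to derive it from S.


Every bracketed nonterminal node [X ...] in the tree is produced by exactly one rule application.
Reading the tree off as a leftmost derivation:
  Step 1: S  =>  A A   (applied S -> A A)
  Step 2: A A  =>  A A A   (applied A -> A A)
  Step 3: A A A  =>  A A A A   (applied A -> A A)
  Step 4: A A A A  =>  a A A A   (applied A -> a)
  Step 5: a A A A  =>  a A A A A   (applied A -> A A)
  Step 6: a A A A A  =>  a a A A A   (applied A -> a)
  Step 7: a a A A A  =>  a a a A A   (applied A -> a)
  Step 8: a a a A A  =>  a a a A A A   (applied A -> A A)
  Step 9: a a a A A A  =>  a a a A A A A   (applied A -> A A)
  Step 10: a a a A A A A  =>  a a a A A A A A   (applied A -> A A)
  Step 11: a a a A A A A A  =>  a a a a A A A A   (applied A -> a)
  Step 12: a a a a A A A A  =>  a a a a a A A A   (applied A -> a)
  Step 13: a a a a a A A A  =>  a a a a a A A A A   (applied A -> A A)
  Step 14: a a a a a A A A A  =>  a a a a a a A A A   (applied A -> a)
  Step 15: a a a a a a A A A  =>  a a a a a a a A A   (applied A -> a)
  Step 16: a a a a a a a A A  =>  a a a a a a a a A   (applied A -> a)
  Step 17: a a a a a a a a A  =>  a a a a a a a a A A   (applied A -> A A)
  Step 18: a a a a a a a a A A  =>  a a a a a a a a A A A   (applied A -> A A)
  Step 19: a a a a a a a a A A A  =>  a a a a a a a a A A A A   (applied A -> A A)
  Step 20: a a a a a a a a A A A A  =>  a a a a a a a a a A A A   (applied A -> a)
  Step 21: a a a a a a a a a A A A  =>  a a a a a a a a a A A A A   (applied A -> A A)
  Step 22: a a a a a a a a a A A A A  =>  a a a a a a a a a a A A A   (applied A -> a)
  Step 23: a a a a a a a a a a A A A  =>  a a a a a a a a a a a A A   (applied A -> a)
  Step 24: a a a a a a a a a a a A A  =>  a a a a a a a a a a a a A   (applied A -> a)
  Step 25: a a a a a a a a a a a a A  =>  a a a a a a a a a a a a a   (applied A -> a)
Final yield: a a a a a a a a a a a a a
Total rewrite steps: 25

25


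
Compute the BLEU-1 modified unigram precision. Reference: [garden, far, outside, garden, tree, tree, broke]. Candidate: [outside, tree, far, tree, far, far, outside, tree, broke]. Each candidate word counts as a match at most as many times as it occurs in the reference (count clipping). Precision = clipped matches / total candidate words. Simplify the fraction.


Reference word counts: {'broke': 1, 'far': 1, 'garden': 2, 'outside': 1, 'tree': 2}
Checking each candidate word (with clipping):
  'outside' -> in reference (ref count 1, used 1/1) -> match (matches: 1)
  'tree' -> in reference (ref count 2, used 1/2) -> match (matches: 2)
  'far' -> in reference (ref count 1, used 1/1) -> match (matches: 3)
  'tree' -> in reference (ref count 2, used 2/2) -> match (matches: 4)
  'far' -> ref count 1 already used up (1/1) -> clipped, no match (matches: 4)
  'far' -> ref count 1 already used up (1/1) -> clipped, no match (matches: 4)
  'outside' -> ref count 1 already used up (1/1) -> clipped, no match (matches: 4)
  'tree' -> ref count 2 already used up (2/2) -> clipped, no match (matches: 4)
  'broke' -> in reference (ref count 1, used 1/1) -> match (matches: 5)
Clipped matches: 5, Candidate length: 9
Precision = 5/9

5/9


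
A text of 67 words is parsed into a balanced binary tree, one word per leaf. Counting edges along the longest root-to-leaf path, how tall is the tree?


In a balanced binary tree with n leaves the deepest leaf is ceil(log2(n)) edges below the root.
log2(67) = 6.0661
ceil(6.0661) = 7
height (edges) = 7

7


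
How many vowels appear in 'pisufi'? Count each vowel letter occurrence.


Scanning each character of 'pisufi':
  Position 1: 'p' -> consonant (running count: 0)
  Position 2: 'i' -> vowel (running count: 1)
  Position 3: 's' -> consonant (running count: 1)
  Position 4: 'u' -> vowel (running count: 2)
  Position 5: 'f' -> consonant (running count: 2)
  Position 6: 'i' -> vowel (running count: 3)
Total vowels: 3

3


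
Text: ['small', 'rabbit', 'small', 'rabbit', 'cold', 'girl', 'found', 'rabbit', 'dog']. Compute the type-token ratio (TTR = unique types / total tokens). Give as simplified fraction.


Tokens: 9
Unique types: ('cold', 'dog', 'found', 'girl', 'rabbit', 'small') = 6
TTR = 6/9
Simplify: divide both by 3 -> 2/3
TTR = 2/3

2/3


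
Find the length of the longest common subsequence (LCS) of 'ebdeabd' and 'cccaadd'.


DP table for LCS of 'ebdeabd' and 'cccaadd':
       c  c  c  a  a  d  d
    0  0  0  0  0  0  0  0
  e 0  0  0  0  0  0  0  0
  b 0  0  0  0  0  0  0  0
  d 0  0  0  0  0  0  1  1
  e 0  0  0  0  0  0  1  1
  a 0  0  0  0  1  1  1  1
  b 0  0  0  0  1  1  1  1
  d 0  0  0  0  1  1  2  2
LCS: 'dd'
LCS length = 2

2


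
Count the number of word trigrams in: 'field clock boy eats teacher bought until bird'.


Word trigrams from [8] words:
  Trigram 1: (field clock boy)
  Trigram 2: (clock boy eats)
  Trigram 3: (boy eats teacher)
  Trigram 4: (eats teacher bought)
  Trigram 5: (teacher bought until)
  Trigram 6: (bought until bird)
Total word trigrams: 8 - 2 = 6

6


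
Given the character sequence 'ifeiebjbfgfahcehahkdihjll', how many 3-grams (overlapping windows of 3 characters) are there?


String 'ifeiebjbfgfahcehahkdihjll' has length L = 25.
Number of overlapping n-grams = L - n + 1
Substituting: 25 - 3 + 1 = 23

23


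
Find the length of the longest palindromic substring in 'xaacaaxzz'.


Scanning 'xaacaaxzz' for palindromic substrings.
Substring at positions 0-6: 'xaacaax'.
Check: reverse('xaacaax') = 'xaacaax' -> palindrome confirmed.
Neighbouring characters ('-' / 'z') break symmetry, so it cannot extend further.
No longer palindromic substring exists; longest length = 7

7


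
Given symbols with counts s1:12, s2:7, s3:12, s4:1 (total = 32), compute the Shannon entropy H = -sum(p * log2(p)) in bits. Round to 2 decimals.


Computing entropy H = -sum(p_i * log2(p_i)):
  s1: p = 12/32 = 0.3750, -p*log2(p) = 0.5306
  s2: p = 7/32 = 0.2188, -p*log2(p) = 0.4796
  s3: p = 12/32 = 0.3750, -p*log2(p) = 0.5306
  s4: p = 1/32 = 0.0312, -p*log2(p) = 0.1562
H = sum of terms = 1.6970
Rounded to 2 decimals: 1.70

1.70


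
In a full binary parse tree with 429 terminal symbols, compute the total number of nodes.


Leaf nodes (terminals): 429
Internal nodes = n - 1 = 429 - 1 = 428
Total = leaves + internal = 429 + 428 = 857

857


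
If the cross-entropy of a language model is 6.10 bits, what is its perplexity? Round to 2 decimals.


Perplexity formula: PP = 2^H
H = 6.10
PP = 2^6.10
Decompose: 2^6.10 = 2^6 * 2^0.10
2^6 = 64, 2^0.10 ~ 1.0717735
PP ~ 64 * 1.0717735 = 68.5935040
Rounded to 2 decimals: 68.59

68.59


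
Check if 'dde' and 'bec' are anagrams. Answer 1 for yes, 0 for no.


Sort characters of 'dde': 'dde'
Sort characters of 'bec': 'bce'
Sorted forms differ -> they are NOT anagrams
Result: 0

0


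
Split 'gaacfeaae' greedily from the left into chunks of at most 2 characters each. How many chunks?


'gaacfeaae' has 9 characters.
Chunking with max size 2:
  Chunk 1: 'ga' (positions 0-1)
  Chunk 2: 'ac' (positions 2-3)
  Chunk 3: 'fe' (positions 4-5)
  Chunk 4: 'aa' (positions 6-7)
  Chunk 5: 'e' (positions 8-8)
Total chunks: ceil(9 / 2) = 5

5


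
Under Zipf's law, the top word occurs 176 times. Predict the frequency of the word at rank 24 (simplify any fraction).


Zipf's law: freq(rank) = f1 / rank
f1 = 176, rank = 24
freq = 176 / 24
GCD(176, 24) = 8
Simplified: 22/3

22/3


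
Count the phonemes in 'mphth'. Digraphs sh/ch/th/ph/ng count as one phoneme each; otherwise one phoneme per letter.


Parsing 'mphth' greedily, digraphs first:
  'm' -> consonant phoneme (phonemes so far: 1)
  'ph' -> digraph (1 consonant phoneme) (phonemes so far: 2)
  'th' -> digraph (1 consonant phoneme) (phonemes so far: 3)
Total phonemes: 3

3


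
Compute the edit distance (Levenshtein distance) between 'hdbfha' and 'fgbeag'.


Building DP table for s1='hdbfha' (len 6) and s2='fgbeag' (len 6):
       f  g  b  e  a  g
    0  1  2  3  4  5  6
  h 1  1  2  3  4  5  6
  d 2  2  2  3  4  5  6
  b 3  3  3  2  3  4  5
  f 4  3  4  3  3  4  5
  h 5  4  4  4  4  4  5
  a 6  5  5  5  5  4  5
Edit distance = dp[6][6] = 5

5


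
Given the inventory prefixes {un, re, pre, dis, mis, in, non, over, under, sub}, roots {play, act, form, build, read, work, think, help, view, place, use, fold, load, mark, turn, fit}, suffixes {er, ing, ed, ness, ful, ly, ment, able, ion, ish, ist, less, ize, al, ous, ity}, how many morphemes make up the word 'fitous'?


Segmenting 'fitous' against the inventory:
  'fit' -> root (morpheme 1)
  'ous' -> suffix (morpheme 2)
Total morphemes: 2

2


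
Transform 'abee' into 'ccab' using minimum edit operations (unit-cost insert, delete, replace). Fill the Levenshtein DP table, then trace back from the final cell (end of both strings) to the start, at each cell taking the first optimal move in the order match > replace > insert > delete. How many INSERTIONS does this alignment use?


Edit distance = 4. Backtracking from cell (4, 4) with preference match > replace > insert > delete,
then listing the resulting alignment 'abee' -> 'ccab' left to right:
  Step 1: replace a->c
  Step 2: replace b->c
  Step 3: replace e->a
  Step 4: replace e->b
Total insertions: 0

0


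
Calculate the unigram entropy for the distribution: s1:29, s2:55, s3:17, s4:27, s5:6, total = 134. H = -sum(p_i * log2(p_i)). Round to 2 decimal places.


Computing entropy H = -sum(p_i * log2(p_i)):
  s1: p = 29/134 = 0.2164, -p*log2(p) = 0.4779
  s2: p = 55/134 = 0.4104, -p*log2(p) = 0.5273
  s3: p = 17/134 = 0.1269, -p*log2(p) = 0.3779
  s4: p = 27/134 = 0.2015, -p*log2(p) = 0.4657
  s5: p = 6/134 = 0.0448, -p*log2(p) = 0.2006
H = sum of terms = 2.0494
Rounded to 2 decimals: 2.05

2.05


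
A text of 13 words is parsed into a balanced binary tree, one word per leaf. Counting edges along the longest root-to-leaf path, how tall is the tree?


In a balanced binary tree with n leaves the deepest leaf is ceil(log2(n)) edges below the root.
log2(13) = 3.7004
ceil(3.7004) = 4
height (edges) = 4

4


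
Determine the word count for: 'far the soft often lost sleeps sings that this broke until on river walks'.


Counting words by splitting on spaces:
  Word 1: 'far'
  Word 2: 'the'
  Word 3: 'soft'
  Word 4: 'often'
  Word 5: 'lost'
  Word 6: 'sleeps'
  Word 7: 'sings'
  Word 8: 'that'
  Word 9: 'this'
  Word 10: 'broke'
  Word 11: 'until'
  Word 12: 'on'
  Word 13: 'river'
  Word 14: 'walks'
Total words: 14

14


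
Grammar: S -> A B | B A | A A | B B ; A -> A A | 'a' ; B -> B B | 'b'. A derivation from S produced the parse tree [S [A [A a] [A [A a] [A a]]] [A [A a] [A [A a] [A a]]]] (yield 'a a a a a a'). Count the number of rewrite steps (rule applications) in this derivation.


Every bracketed nonterminal node [X ...] in the tree is produced by exactly one rule application.
Reading the tree off as a leftmost derivation:
  Step 1: S  =>  A A   (applied S -> A A)
  Step 2: A A  =>  A A A   (applied A -> A A)
  Step 3: A A A  =>  a A A   (applied A -> a)
  Step 4: a A A  =>  a A A A   (applied A -> A A)
  Step 5: a A A A  =>  a a A A   (applied A -> a)
  Step 6: a a A A  =>  a a a A   (applied A -> a)
  Step 7: a a a A  =>  a a a A A   (applied A -> A A)
  Step 8: a a a A A  =>  a a a a A   (applied A -> a)
  Step 9: a a a a A  =>  a a a a A A   (applied A -> A A)
  Step 10: a a a a A A  =>  a a a a a A   (applied A -> a)
  Step 11: a a a a a A  =>  a a a a a a   (applied A -> a)
Final yield: a a a a a a
Total rewrite steps: 11

11
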